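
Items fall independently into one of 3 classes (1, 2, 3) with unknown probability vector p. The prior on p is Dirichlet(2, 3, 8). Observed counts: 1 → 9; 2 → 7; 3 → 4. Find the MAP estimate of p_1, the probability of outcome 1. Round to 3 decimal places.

MAP estimate: 0.333

The posterior is Dirichlet(αᵢ + nᵢ) = Dirichlet(11, 10, 12).
For a Dirichlet(a₁,…,a_K) with all aᵢ > 1, the mode has j-th component (aⱼ − 1)/(Σaᵢ − K).
Here Σaᵢ = 33 and K = 3, so p_1 = (11 − 1)/(33 − 3) = 10/30 ≈ 0.333.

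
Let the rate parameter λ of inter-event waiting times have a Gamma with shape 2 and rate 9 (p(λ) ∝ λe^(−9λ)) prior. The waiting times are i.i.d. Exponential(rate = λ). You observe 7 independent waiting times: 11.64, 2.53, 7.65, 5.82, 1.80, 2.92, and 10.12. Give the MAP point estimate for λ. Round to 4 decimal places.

λ̂_MAP = 0.1554

The Exponential(rate=λ) likelihood is ∝ λ^n e^(−λΣtᵢ). Here n = 7 and Σtᵢ = 11.64 + 2.53 + 7.65 + 5.82 + 1.80 + 2.92 + 10.12 = 42.48.
Posterior ∝ λe^(−9λ) · λ^7e^(−42.48λ) = λ^8e^(−51.48λ), i.e. Gamma(9, 51.48).
Mode = (a−1)/b = 8/51.48 ≈ 0.1554.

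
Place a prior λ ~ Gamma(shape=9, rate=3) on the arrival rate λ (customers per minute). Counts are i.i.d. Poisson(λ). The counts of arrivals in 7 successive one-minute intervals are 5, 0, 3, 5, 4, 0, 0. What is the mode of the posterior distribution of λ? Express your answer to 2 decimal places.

Σxᵢ = 5+0+3+5+4+0+0 = 17, with n = 7.
Posterior ∝ λ^8e^(−3λ) · λ^17e^(−7λ) = λ^25e^(−10λ), i.e. Gamma(shape=26, rate=10).
The mode of a Gamma(a, b) with a ≥ 1 (shape–rate) is (a−1)/b = 25/10 ≈ 2.50.

λ̂_MAP = 2.50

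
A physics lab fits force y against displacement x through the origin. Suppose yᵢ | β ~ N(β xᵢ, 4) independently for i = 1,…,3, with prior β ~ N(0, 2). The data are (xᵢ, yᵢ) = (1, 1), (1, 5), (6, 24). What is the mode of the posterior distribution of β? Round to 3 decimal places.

β̂_MAP = 3.750

log p(β | y) = −Σ(yᵢ − βxᵢ)²/(2·4) − β²/(2·2) + const.
Setting the derivative to zero: Σxᵢ(yᵢ − βxᵢ)/4 − β/2 = 0, so β = Σxᵢyᵢ / (Σxᵢ² + σ²/τ²).
Σxᵢyᵢ = 1·1 + 1·5 + 6·24 = 150; Σxᵢ² = 38; σ²/τ² = 2.
β̂_MAP = 150 / (38 + 2) = 150/40 ≈ 3.750.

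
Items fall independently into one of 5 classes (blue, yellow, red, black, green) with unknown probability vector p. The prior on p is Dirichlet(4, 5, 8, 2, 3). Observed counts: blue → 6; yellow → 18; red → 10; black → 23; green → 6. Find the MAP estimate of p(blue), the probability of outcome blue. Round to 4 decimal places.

The posterior is Dirichlet(αᵢ + nᵢ) = Dirichlet(10, 23, 18, 25, 9).
For a Dirichlet(a₁,…,a_K) with all aᵢ > 1, the mode has j-th component (aⱼ − 1)/(Σaᵢ − K).
Here Σaᵢ = 85 and K = 5, so p(blue) = (10 − 1)/(85 − 5) = 9/80 ≈ 0.1125.

MAP estimate of p(blue) = 0.1125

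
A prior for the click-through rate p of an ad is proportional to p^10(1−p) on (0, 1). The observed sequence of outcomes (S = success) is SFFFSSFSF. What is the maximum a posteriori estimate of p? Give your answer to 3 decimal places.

The prior density ∝ p^10(1−p)^1 is the kernel of Beta(11, 2).
Data: 4 successes in 9 trials (from the sequence). The binomial likelihood contributes p^4(1−p)^5, so the posterior is Beta(11+4, 2+5) = Beta(15, 7).
For Beta(a, b) with a, b > 1 the mode is (a−1)/(a+b−2) = 14/20 ≈ 0.700.

p̂_MAP = 0.700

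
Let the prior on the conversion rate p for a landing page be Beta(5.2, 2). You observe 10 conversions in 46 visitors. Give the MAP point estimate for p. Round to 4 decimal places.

p̂_MAP = 0.2773

Prior: Beta(5.2, 2).
Data: 10 successes in 46 trials. The binomial likelihood contributes p^10(1−p)^36, so the posterior is Beta(5.2+10, 2+36) = Beta(15.2, 38).
For Beta(a, b) with a, b > 1 the mode is (a−1)/(a+b−2) = 14.2/51.2 ≈ 0.2773.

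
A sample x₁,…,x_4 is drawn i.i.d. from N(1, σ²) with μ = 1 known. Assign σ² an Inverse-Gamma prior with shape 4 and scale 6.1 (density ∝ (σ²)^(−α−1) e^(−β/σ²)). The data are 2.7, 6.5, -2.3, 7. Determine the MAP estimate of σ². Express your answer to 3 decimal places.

σ̂²_MAP = 6.588

Sum of squared deviations about the known mean: SS = (2.7−1)² + (6.5−1)² + (-2.3−1)² + (7−1)² = 80.03.
The Normal likelihood contributes (σ²)^(−n/2) exp(−SS/(2σ²)), so the posterior is Inverse-Gamma(α + n/2, β + SS/2) = Inverse-Gamma(6, 46.115).
The mode of Inverse-Gamma(a, b) is b/(a+1) = 46.115/7 ≈ 6.588.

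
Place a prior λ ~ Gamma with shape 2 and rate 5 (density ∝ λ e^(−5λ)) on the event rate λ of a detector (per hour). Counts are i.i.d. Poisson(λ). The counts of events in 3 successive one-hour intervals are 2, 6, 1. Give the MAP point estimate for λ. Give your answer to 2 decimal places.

λ̂_MAP = 1.25

Σxᵢ = 2+6+1 = 9, with n = 3.
Posterior ∝ λe^(−5λ) · λ^9e^(−3λ) = λ^10e^(−8λ), i.e. Gamma(shape=11, rate=8).
The mode of a Gamma(a, b) with a ≥ 1 (shape–rate) is (a−1)/b = 10/8 ≈ 1.25.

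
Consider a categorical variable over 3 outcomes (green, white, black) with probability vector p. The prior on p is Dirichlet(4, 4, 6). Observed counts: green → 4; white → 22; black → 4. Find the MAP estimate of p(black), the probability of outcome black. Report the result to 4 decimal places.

MAP estimate of p(black) = 0.2195

The posterior is Dirichlet(αᵢ + nᵢ) = Dirichlet(8, 26, 10).
For a Dirichlet(a₁,…,a_K) with all aᵢ > 1, the mode has j-th component (aⱼ − 1)/(Σaᵢ − K).
Here Σaᵢ = 44 and K = 3, so p(black) = (10 − 1)/(44 − 3) = 9/41 ≈ 0.2195.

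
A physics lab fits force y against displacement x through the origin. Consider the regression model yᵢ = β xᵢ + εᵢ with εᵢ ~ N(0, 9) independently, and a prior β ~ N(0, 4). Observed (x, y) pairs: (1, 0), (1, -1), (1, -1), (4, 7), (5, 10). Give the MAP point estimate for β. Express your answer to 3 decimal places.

β̂_MAP = 1.643

log p(β | y) = −Σ(yᵢ − βxᵢ)²/(2·9) − β²/(2·4) + const.
Setting the derivative to zero: Σxᵢ(yᵢ − βxᵢ)/9 − β/4 = 0, so β = Σxᵢyᵢ / (Σxᵢ² + σ²/τ²).
Σxᵢyᵢ = 1·0 + 1·(-1) + 1·(-1) + 4·7 + 5·10 = 76; Σxᵢ² = 44; σ²/τ² = 2.25.
β̂_MAP = 76 / (44 + 2.25) = 76/46.25 ≈ 1.643.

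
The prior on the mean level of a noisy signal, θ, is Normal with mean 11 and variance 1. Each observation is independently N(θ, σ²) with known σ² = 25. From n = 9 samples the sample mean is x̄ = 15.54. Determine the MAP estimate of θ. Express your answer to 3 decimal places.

n = 9, x̄ = 15.54.
For a Normal prior and Normal likelihood with known variance, the posterior is Normal; its mode equals its mean, the precision-weighted average.
Prior precision 1/σ₀² = 1/1 = 1; data precision n/σ² = 9/25 = 0.36.
θ̂ = (1·11 + 0.36·15.54) / (1 + 0.36) = 16.5944/1.36 = 20743/1700 ≈ 12.202.

θ̂_MAP = 12.202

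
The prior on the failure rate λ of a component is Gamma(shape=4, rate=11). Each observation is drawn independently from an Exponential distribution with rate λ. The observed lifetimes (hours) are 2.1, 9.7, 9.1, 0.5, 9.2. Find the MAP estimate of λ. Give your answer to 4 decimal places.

λ̂_MAP = 0.1923

The Exponential(rate=λ) likelihood is ∝ λ^n e^(−λΣtᵢ). Here n = 5 and Σtᵢ = 2.1 + 9.7 + 9.1 + 0.5 + 9.2 = 30.6.
Posterior ∝ λ^3e^(−11λ) · λ^5e^(−30.6λ) = λ^8e^(−41.6λ), i.e. Gamma(9, 41.6).
Mode = (a−1)/b = 8/41.6 ≈ 0.1923.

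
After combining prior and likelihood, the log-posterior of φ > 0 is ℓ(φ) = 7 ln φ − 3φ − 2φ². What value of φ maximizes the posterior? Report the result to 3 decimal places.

ℓ'(φ) = 7/φ − 3 − 4φ. Setting this to zero and multiplying by φ: 4φ² + 3φ − 7 = 0.
φ = (−3 + √(3² + 4·4·7)) / (2·4) = (−3 + √121) / 8 = (−3 + 11)/8 = 1.
ℓ''(φ) = −7/φ² − 4 < 0, confirming a maximum.

φ̂_MAP = 1.000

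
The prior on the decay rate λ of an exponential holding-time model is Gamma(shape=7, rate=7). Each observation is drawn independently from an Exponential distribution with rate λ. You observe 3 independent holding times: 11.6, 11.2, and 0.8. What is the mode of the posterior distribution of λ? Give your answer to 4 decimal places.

λ̂_MAP = 0.2941

The Exponential(rate=λ) likelihood is ∝ λ^n e^(−λΣtᵢ). Here n = 3 and Σtᵢ = 11.6 + 11.2 + 0.8 = 23.6.
Posterior ∝ λ^6e^(−7λ) · λ^3e^(−23.6λ) = λ^9e^(−30.6λ), i.e. Gamma(10, 30.6).
Mode = (a−1)/b = 9/30.6 ≈ 0.2941.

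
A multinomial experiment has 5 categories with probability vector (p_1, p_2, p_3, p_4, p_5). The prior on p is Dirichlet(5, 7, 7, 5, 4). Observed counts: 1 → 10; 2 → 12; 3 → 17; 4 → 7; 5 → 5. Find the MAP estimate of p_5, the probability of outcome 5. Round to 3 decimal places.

The posterior is Dirichlet(αᵢ + nᵢ) = Dirichlet(15, 19, 24, 12, 9).
For a Dirichlet(a₁,…,a_K) with all aᵢ > 1, the mode has j-th component (aⱼ − 1)/(Σaᵢ − K).
Here Σaᵢ = 79 and K = 5, so p_5 = (9 − 1)/(79 − 5) = 8/74 ≈ 0.108.

MAP estimate: 0.108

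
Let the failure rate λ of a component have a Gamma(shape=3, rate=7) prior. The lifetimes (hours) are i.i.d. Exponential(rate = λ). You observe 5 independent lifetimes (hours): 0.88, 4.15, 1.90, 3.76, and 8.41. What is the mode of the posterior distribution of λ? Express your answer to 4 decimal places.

The Exponential(rate=λ) likelihood is ∝ λ^n e^(−λΣtᵢ). Here n = 5 and Σtᵢ = 0.88 + 4.15 + 1.90 + 3.76 + 8.41 = 19.10.
Posterior ∝ λ^2e^(−7λ) · λ^5e^(−19.10λ) = λ^7e^(−26.10λ), i.e. Gamma(8, 26.10).
Mode = (a−1)/b = 7/26.10 ≈ 0.2682.

λ̂_MAP = 0.2682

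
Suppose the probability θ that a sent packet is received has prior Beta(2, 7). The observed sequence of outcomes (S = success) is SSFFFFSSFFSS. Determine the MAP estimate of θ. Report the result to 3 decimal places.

Prior: Beta(2, 7).
Data: 6 successes in 12 trials (from the sequence). The binomial likelihood contributes θ^6(1−θ)^6, so the posterior is Beta(2+6, 7+6) = Beta(8, 13).
For Beta(a, b) with a, b > 1 the mode is (a−1)/(a+b−2) = 7/19 ≈ 0.368.

θ̂_MAP = 0.368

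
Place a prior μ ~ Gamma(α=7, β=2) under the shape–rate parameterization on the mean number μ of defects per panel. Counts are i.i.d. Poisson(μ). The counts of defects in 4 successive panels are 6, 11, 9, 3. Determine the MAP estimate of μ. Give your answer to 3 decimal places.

Σxᵢ = 6+11+9+3 = 29, with n = 4.
Posterior ∝ μ^6e^(−2μ) · μ^29e^(−4μ) = μ^35e^(−6μ), i.e. Gamma(shape=36, rate=6).
The mode of a Gamma(a, b) with a ≥ 1 (shape–rate) is (a−1)/b = 35/6 ≈ 5.833.

μ̂_MAP = 5.833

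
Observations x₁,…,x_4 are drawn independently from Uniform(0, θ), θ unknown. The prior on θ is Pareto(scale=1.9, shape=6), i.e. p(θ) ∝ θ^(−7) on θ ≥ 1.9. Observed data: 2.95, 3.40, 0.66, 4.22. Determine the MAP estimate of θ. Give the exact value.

The Uniform(0, θ) likelihood is θ^(−n) for θ ≥ max(xᵢ), zero otherwise. Here max(xᵢ) = 4.22.
Posterior ∝ θ^(−7) · θ^(−4) = θ^(−11) on θ ≥ max(1.9, 4.22) = 4.22.
This density is strictly decreasing in θ, so the posterior mode lies at the lower boundary of the support.

θ̂_MAP = 4.22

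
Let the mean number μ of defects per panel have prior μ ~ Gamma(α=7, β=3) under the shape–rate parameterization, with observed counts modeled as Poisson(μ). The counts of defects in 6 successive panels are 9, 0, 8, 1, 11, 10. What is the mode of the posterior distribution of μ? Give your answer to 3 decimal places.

μ̂_MAP = 5.000

Σxᵢ = 9+0+8+1+11+10 = 39, with n = 6.
Posterior ∝ μ^6e^(−3μ) · μ^39e^(−6μ) = μ^45e^(−9μ), i.e. Gamma(shape=46, rate=9).
The mode of a Gamma(a, b) with a ≥ 1 (shape–rate) is (a−1)/b = 45/9 ≈ 5.000.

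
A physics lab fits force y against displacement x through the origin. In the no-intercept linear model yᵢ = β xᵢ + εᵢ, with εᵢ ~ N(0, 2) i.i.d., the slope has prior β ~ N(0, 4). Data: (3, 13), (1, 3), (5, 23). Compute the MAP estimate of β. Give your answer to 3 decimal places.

log p(β | y) = −Σ(yᵢ − βxᵢ)²/(2·2) − β²/(2·4) + const.
Setting the derivative to zero: Σxᵢ(yᵢ − βxᵢ)/2 − β/4 = 0, so β = Σxᵢyᵢ / (Σxᵢ² + σ²/τ²).
Σxᵢyᵢ = 3·13 + 1·3 + 5·23 = 157; Σxᵢ² = 35; σ²/τ² = 0.5.
β̂_MAP = 157 / (35 + 0.5) = 157/35.5 ≈ 4.423.

β̂_MAP = 4.423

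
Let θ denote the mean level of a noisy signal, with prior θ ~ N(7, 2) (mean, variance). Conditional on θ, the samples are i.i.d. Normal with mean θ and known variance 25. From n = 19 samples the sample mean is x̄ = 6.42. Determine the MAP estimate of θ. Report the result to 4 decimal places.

θ̂_MAP = 6.6502

n = 19, x̄ = 6.42.
For a Normal prior and Normal likelihood with known variance, the posterior is Normal; its mode equals its mean, the precision-weighted average.
Prior precision 1/σ₀² = 1/2 = 0.5; data precision n/σ² = 19/25 = 0.76.
θ̂ = (0.5·7 + 0.76·6.42) / (0.5 + 0.76) = 8.3792/1.26 = 10474/1575 ≈ 6.6502.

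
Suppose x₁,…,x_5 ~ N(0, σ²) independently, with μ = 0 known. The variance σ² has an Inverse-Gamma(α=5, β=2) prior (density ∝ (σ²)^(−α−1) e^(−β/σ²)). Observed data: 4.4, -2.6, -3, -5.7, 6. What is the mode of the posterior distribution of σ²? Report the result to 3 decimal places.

Sum of squared deviations about the known mean: SS = (4.4−0)² + (-2.6−0)² + (-3−0)² + (-5.7−0)² + (6−0)² = 103.61.
The Normal likelihood contributes (σ²)^(−n/2) exp(−SS/(2σ²)), so the posterior is Inverse-Gamma(α + n/2, β + SS/2) = Inverse-Gamma(7.5, 53.805).
The mode of Inverse-Gamma(a, b) is b/(a+1) = 53.805/8.5 ≈ 6.330.

σ̂²_MAP = 6.330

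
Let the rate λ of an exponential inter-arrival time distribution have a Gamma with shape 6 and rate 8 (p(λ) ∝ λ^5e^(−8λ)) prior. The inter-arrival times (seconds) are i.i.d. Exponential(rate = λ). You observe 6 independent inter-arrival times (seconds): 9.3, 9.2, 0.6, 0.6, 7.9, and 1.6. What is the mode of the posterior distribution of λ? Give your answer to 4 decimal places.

The Exponential(rate=λ) likelihood is ∝ λ^n e^(−λΣtᵢ). Here n = 6 and Σtᵢ = 9.3 + 9.2 + 0.6 + 0.6 + 7.9 + 1.6 = 29.2.
Posterior ∝ λ^5e^(−8λ) · λ^6e^(−29.2λ) = λ^11e^(−37.2λ), i.e. Gamma(12, 37.2).
Mode = (a−1)/b = 11/37.2 ≈ 0.2957.

λ̂_MAP = 0.2957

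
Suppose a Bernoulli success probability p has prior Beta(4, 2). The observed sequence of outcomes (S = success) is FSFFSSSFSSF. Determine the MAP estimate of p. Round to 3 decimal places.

p̂_MAP = 0.600

Prior: Beta(4, 2).
Data: 6 successes in 11 trials (from the sequence). The binomial likelihood contributes p^6(1−p)^5, so the posterior is Beta(4+6, 2+5) = Beta(10, 7).
For Beta(a, b) with a, b > 1 the mode is (a−1)/(a+b−2) = 9/15 ≈ 0.600.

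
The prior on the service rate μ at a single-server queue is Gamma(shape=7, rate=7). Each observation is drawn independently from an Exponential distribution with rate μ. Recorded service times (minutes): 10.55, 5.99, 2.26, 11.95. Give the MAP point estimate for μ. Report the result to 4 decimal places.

μ̂_MAP = 0.2649

The Exponential(rate=μ) likelihood is ∝ μ^n e^(−μΣtᵢ). Here n = 4 and Σtᵢ = 10.55 + 5.99 + 2.26 + 11.95 = 30.75.
Posterior ∝ μ^6e^(−7μ) · μ^4e^(−30.75μ) = μ^10e^(−37.75μ), i.e. Gamma(11, 37.75).
Mode = (a−1)/b = 10/37.75 ≈ 0.2649.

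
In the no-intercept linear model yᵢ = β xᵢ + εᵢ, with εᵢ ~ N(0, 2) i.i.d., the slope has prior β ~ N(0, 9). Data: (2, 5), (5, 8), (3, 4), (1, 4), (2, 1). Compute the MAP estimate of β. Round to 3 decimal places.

log p(β | y) = −Σ(yᵢ − βxᵢ)²/(2·2) − β²/(2·9) + const.
Setting the derivative to zero: Σxᵢ(yᵢ − βxᵢ)/2 − β/9 = 0, so β = Σxᵢyᵢ / (Σxᵢ² + σ²/τ²).
Σxᵢyᵢ = 2·5 + 5·8 + 3·4 + 1·4 + 2·1 = 68; Σxᵢ² = 43; σ²/τ² = 2/9.
β̂_MAP = 68 / (43 + 2/9) = 68/(389/9) = 612/389 ≈ 1.573.

β̂_MAP = 1.573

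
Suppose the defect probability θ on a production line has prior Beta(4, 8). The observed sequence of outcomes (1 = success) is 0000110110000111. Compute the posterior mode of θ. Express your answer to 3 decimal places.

θ̂_MAP = 0.385

Prior: Beta(4, 8).
Data: 7 successes in 16 trials (from the sequence). The binomial likelihood contributes θ^7(1−θ)^9, so the posterior is Beta(4+7, 8+9) = Beta(11, 17).
For Beta(a, b) with a, b > 1 the mode is (a−1)/(a+b−2) = 10/26 ≈ 0.385.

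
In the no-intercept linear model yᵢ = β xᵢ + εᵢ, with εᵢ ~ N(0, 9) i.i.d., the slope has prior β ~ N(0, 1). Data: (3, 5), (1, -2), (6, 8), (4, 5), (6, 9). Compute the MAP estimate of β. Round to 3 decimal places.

log p(β | y) = −Σ(yᵢ − βxᵢ)²/(2·9) − β²/(2·1) + const.
Setting the derivative to zero: Σxᵢ(yᵢ − βxᵢ)/9 − β/1 = 0, so β = Σxᵢyᵢ / (Σxᵢ² + σ²/τ²).
Σxᵢyᵢ = 3·5 + 1·(-2) + 6·8 + 4·5 + 6·9 = 135; Σxᵢ² = 98; σ²/τ² = 9.
β̂_MAP = 135 / (98 + 9) = 135/107 ≈ 1.262.

β̂_MAP = 1.262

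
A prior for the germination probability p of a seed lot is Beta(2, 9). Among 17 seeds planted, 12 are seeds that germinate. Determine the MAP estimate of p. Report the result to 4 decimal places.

Prior: Beta(2, 9).
Data: 12 successes in 17 trials. The binomial likelihood contributes p^12(1−p)^5, so the posterior is Beta(2+12, 9+5) = Beta(14, 14).
For Beta(a, b) with a, b > 1 the mode is (a−1)/(a+b−2) = 13/26 ≈ 0.5000.

p̂_MAP = 0.5000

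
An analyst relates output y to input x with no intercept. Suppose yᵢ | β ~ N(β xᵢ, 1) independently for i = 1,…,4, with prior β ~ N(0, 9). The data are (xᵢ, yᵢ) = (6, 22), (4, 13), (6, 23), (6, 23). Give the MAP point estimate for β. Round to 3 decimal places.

log p(β | y) = −Σ(yᵢ − βxᵢ)²/(2·1) − β²/(2·9) + const.
Setting the derivative to zero: Σxᵢ(yᵢ − βxᵢ)/1 − β/9 = 0, so β = Σxᵢyᵢ / (Σxᵢ² + σ²/τ²).
Σxᵢyᵢ = 6·22 + 4·13 + 6·23 + 6·23 = 460; Σxᵢ² = 124; σ²/τ² = 1/9.
β̂_MAP = 460 / (124 + 1/9) = 460/(1117/9) = 4140/1117 ≈ 3.706.

β̂_MAP = 3.706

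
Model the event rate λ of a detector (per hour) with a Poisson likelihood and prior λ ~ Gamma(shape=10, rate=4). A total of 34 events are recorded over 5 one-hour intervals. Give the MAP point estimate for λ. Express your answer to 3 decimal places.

Σxᵢ = 34, n = 5.
Posterior ∝ λ^9e^(−4λ) · λ^34e^(−5λ) = λ^43e^(−9λ), i.e. Gamma(shape=44, rate=9).
The mode of a Gamma(a, b) with a ≥ 1 (shape–rate) is (a−1)/b = 43/9 ≈ 4.778.

λ̂_MAP = 4.778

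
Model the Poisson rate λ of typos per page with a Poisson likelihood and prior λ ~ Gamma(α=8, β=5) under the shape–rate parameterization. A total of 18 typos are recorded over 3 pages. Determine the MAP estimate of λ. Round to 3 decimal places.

Σxᵢ = 18, n = 3.
Posterior ∝ λ^7e^(−5λ) · λ^18e^(−3λ) = λ^25e^(−8λ), i.e. Gamma(shape=26, rate=8).
The mode of a Gamma(a, b) with a ≥ 1 (shape–rate) is (a−1)/b = 25/8 ≈ 3.125.

λ̂_MAP = 3.125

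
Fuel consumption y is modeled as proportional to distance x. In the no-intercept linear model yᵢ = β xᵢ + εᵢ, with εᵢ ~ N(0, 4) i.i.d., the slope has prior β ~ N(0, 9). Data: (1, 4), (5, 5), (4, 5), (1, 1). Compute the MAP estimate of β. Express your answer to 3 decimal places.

β̂_MAP = 1.151

log p(β | y) = −Σ(yᵢ − βxᵢ)²/(2·4) − β²/(2·9) + const.
Setting the derivative to zero: Σxᵢ(yᵢ − βxᵢ)/4 − β/9 = 0, so β = Σxᵢyᵢ / (Σxᵢ² + σ²/τ²).
Σxᵢyᵢ = 1·4 + 5·5 + 4·5 + 1·1 = 50; Σxᵢ² = 43; σ²/τ² = 4/9.
β̂_MAP = 50 / (43 + 4/9) = 50/(391/9) = 450/391 ≈ 1.151.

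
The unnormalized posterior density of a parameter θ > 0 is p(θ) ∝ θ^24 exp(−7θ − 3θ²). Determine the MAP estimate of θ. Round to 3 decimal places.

θ̂_MAP = 1.500

ℓ'(θ) = 24/θ − 7 − 6θ. Setting this to zero and multiplying by θ: 6θ² + 7θ − 24 = 0.
θ = (−7 + √(7² + 4·6·24)) / (2·6) = (−7 + √625) / 12 = (−7 + 25)/12 = 3/2.
ℓ''(θ) = −24/θ² − 6 < 0, confirming a maximum.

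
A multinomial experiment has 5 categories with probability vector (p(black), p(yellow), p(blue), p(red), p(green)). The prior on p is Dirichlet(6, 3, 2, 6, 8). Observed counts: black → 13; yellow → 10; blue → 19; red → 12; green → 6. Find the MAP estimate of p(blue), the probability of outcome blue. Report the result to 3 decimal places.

MAP estimate of p(blue) = 0.250

The posterior is Dirichlet(αᵢ + nᵢ) = Dirichlet(19, 13, 21, 18, 14).
For a Dirichlet(a₁,…,a_K) with all aᵢ > 1, the mode has j-th component (aⱼ − 1)/(Σaᵢ − K).
Here Σaᵢ = 85 and K = 5, so p(blue) = (21 − 1)/(85 − 5) = 20/80 ≈ 0.250.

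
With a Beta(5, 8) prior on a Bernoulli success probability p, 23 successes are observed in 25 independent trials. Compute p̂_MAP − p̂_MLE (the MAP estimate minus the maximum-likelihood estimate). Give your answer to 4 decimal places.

MAP − MLE = -0.1700

Posterior is Beta(28, 10); MAP = (28−1)/(38−2) = 27/36 ≈ 0.75000.
MLE ignores the prior: p̂_MLE = k/n = 23/25 ≈ 0.92000.
Difference = 27/36 − 23/25 = -17/100 ≈ -0.1700.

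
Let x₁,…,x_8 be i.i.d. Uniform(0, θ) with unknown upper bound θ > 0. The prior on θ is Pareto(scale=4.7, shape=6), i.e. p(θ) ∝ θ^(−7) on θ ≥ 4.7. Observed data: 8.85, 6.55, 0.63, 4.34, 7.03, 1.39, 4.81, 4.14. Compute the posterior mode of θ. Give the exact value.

The Uniform(0, θ) likelihood is θ^(−n) for θ ≥ max(xᵢ), zero otherwise. Here max(xᵢ) = 8.85.
Posterior ∝ θ^(−7) · θ^(−8) = θ^(−15) on θ ≥ max(4.7, 8.85) = 8.85.
This density is strictly decreasing in θ, so the posterior mode lies at the lower boundary of the support.

θ̂_MAP = 8.85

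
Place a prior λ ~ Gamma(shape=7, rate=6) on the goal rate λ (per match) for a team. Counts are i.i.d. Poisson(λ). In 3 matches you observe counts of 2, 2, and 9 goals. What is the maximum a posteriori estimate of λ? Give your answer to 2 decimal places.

Σxᵢ = 2+2+9 = 13, with n = 3.
Posterior ∝ λ^6e^(−6λ) · λ^13e^(−3λ) = λ^19e^(−9λ), i.e. Gamma(shape=20, rate=9).
The mode of a Gamma(a, b) with a ≥ 1 (shape–rate) is (a−1)/b = 19/9 ≈ 2.11.

λ̂_MAP = 2.11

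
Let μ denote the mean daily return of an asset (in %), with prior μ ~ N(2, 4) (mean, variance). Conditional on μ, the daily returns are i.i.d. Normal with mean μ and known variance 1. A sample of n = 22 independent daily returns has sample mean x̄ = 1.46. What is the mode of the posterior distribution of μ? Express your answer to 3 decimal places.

n = 22, x̄ = 1.46.
For a Normal prior and Normal likelihood with known variance, the posterior is Normal; its mode equals its mean, the precision-weighted average.
Prior precision 1/σ₀² = 1/4 = 0.25; data precision n/σ² = 22/1 = 22.
μ̂ = (0.25·2 + 22·1.46) / (0.25 + 22) = 32.62/22.25 = 3262/2225 ≈ 1.466.

μ̂_MAP = 1.466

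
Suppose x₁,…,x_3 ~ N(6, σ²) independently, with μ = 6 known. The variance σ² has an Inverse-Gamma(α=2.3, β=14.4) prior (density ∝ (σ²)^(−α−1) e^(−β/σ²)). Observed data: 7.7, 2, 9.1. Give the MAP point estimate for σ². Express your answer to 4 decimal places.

σ̂²_MAP = 5.9688

Sum of squared deviations about the known mean: SS = (7.7−6)² + (2−6)² + (9.1−6)² = 28.5.
The Normal likelihood contributes (σ²)^(−n/2) exp(−SS/(2σ²)), so the posterior is Inverse-Gamma(α + n/2, β + SS/2) = Inverse-Gamma(3.8, 28.65).
The mode of Inverse-Gamma(a, b) is b/(a+1) = 28.65/4.8 ≈ 5.9688.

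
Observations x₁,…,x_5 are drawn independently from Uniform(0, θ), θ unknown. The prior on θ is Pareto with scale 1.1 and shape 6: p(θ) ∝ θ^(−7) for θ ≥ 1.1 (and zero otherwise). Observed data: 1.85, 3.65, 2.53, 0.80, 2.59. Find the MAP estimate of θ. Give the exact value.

The Uniform(0, θ) likelihood is θ^(−n) for θ ≥ max(xᵢ), zero otherwise. Here max(xᵢ) = 3.65.
Posterior ∝ θ^(−7) · θ^(−5) = θ^(−12) on θ ≥ max(1.1, 3.65) = 3.65.
This density is strictly decreasing in θ, so the posterior mode lies at the lower boundary of the support.

θ̂_MAP = 3.65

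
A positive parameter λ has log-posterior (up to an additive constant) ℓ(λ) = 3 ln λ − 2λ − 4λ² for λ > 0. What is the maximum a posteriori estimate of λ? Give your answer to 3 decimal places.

λ̂_MAP = 0.500

ℓ'(λ) = 3/λ − 2 − 8λ. Setting this to zero and multiplying by λ: 8λ² + 2λ − 3 = 0.
λ = (−2 + √(2² + 4·8·3)) / (2·8) = (−2 + √100) / 16 = (−2 + 10)/16 = 1/2.
ℓ''(λ) = −3/λ² − 8 < 0, confirming a maximum.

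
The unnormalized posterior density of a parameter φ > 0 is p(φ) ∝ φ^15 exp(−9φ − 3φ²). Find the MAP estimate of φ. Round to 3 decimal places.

ℓ'(φ) = 15/φ − 9 − 6φ. Setting this to zero and multiplying by φ: 6φ² + 9φ − 15 = 0.
φ = (−9 + √(9² + 4·6·15)) / (2·6) = (−9 + √441) / 12 = (−9 + 21)/12 = 1.
ℓ''(φ) = −15/φ² − 6 < 0, confirming a maximum.

φ̂_MAP = 1.000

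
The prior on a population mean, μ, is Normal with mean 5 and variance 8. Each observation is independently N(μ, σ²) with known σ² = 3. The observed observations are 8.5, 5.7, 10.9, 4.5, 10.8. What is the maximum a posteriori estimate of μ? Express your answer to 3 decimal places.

n = 5; x̄ = (8.5 + 5.7 + 10.9 + 4.5 + 10.8)/5 = 40.4/5 = 8.08.
For a Normal prior and Normal likelihood with known variance, the posterior is Normal; its mode equals its mean, the precision-weighted average.
Prior precision 1/σ₀² = 1/8 = 0.125; data precision n/σ² = 5/3.
μ̂ = (0.125·5 + (5/3)·8.08) / (0.125 + 5/3) = (1691/120)/(43/24) = 1691/215 ≈ 7.865.

μ̂_MAP = 7.865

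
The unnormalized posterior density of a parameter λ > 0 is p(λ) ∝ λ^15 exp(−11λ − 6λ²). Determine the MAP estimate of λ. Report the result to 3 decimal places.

ℓ'(λ) = 15/λ − 11 − 12λ. Setting this to zero and multiplying by λ: 12λ² + 11λ − 15 = 0.
λ = (−11 + √(11² + 4·12·15)) / (2·12) = (−11 + √841) / 24 = (−11 + 29)/24 = 3/4.
ℓ''(λ) = −15/λ² − 12 < 0, confirming a maximum.

λ̂_MAP = 0.750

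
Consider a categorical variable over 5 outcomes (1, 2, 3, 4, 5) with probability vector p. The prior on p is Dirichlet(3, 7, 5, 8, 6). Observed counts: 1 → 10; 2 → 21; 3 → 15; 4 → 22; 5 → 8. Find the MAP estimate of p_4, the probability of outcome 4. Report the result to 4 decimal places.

The posterior is Dirichlet(αᵢ + nᵢ) = Dirichlet(13, 28, 20, 30, 14).
For a Dirichlet(a₁,…,a_K) with all aᵢ > 1, the mode has j-th component (aⱼ − 1)/(Σaᵢ − K).
Here Σaᵢ = 105 and K = 5, so p_4 = (30 − 1)/(105 − 5) = 29/100 ≈ 0.2900.

MAP estimate: 0.2900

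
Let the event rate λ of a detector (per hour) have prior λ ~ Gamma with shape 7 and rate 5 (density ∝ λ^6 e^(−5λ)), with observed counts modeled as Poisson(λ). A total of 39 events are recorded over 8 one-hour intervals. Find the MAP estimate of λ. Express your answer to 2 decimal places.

λ̂_MAP = 3.46

Σxᵢ = 39, n = 8.
Posterior ∝ λ^6e^(−5λ) · λ^39e^(−8λ) = λ^45e^(−13λ), i.e. Gamma(shape=46, rate=13).
The mode of a Gamma(a, b) with a ≥ 1 (shape–rate) is (a−1)/b = 45/13 ≈ 3.46.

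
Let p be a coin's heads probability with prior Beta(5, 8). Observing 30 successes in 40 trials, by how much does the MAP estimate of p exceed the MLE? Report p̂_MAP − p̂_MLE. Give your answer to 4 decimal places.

Posterior is Beta(35, 18); MAP = (35−1)/(53−2) = 34/51 ≈ 0.66667.
MLE ignores the prior: p̂_MLE = k/n = 30/40 ≈ 0.75000.
Difference = 34/51 − 30/40 = -1/12 ≈ -0.0833.

MAP − MLE = -0.0833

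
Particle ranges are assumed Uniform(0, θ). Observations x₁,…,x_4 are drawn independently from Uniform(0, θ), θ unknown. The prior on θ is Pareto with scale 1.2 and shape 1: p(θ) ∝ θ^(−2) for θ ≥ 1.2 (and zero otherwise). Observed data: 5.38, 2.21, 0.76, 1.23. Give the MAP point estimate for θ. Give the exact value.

θ̂_MAP = 5.38

The Uniform(0, θ) likelihood is θ^(−n) for θ ≥ max(xᵢ), zero otherwise. Here max(xᵢ) = 5.38.
Posterior ∝ θ^(−2) · θ^(−4) = θ^(−6) on θ ≥ max(1.2, 5.38) = 5.38.
This density is strictly decreasing in θ, so the posterior mode lies at the lower boundary of the support.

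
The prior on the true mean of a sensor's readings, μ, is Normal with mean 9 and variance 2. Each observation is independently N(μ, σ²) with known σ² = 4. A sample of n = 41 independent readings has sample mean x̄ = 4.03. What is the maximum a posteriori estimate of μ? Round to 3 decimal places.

μ̂_MAP = 4.261

n = 41, x̄ = 4.03.
For a Normal prior and Normal likelihood with known variance, the posterior is Normal; its mode equals its mean, the precision-weighted average.
Prior precision 1/σ₀² = 1/2 = 0.5; data precision n/σ² = 41/4 = 10.25.
μ̂ = (0.5·9 + 10.25·4.03) / (0.5 + 10.25) = 45.8075/10.75 = 18323/4300 ≈ 4.261.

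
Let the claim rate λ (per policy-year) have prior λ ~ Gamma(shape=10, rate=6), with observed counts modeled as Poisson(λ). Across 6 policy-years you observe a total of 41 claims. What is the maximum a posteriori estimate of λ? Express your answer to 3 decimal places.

Σxᵢ = 41, n = 6.
Posterior ∝ λ^9e^(−6λ) · λ^41e^(−6λ) = λ^50e^(−12λ), i.e. Gamma(shape=51, rate=12).
The mode of a Gamma(a, b) with a ≥ 1 (shape–rate) is (a−1)/b = 50/12 ≈ 4.167.

λ̂_MAP = 4.167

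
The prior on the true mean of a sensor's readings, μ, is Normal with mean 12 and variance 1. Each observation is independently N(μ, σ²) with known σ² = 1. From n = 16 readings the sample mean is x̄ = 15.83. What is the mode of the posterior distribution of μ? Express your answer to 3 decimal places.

n = 16, x̄ = 15.83.
For a Normal prior and Normal likelihood with known variance, the posterior is Normal; its mode equals its mean, the precision-weighted average.
Prior precision 1/σ₀² = 1/1 = 1; data precision n/σ² = 16/1 = 16.
μ̂ = (1·12 + 16·15.83) / (1 + 16) = 265.28/17 = 6632/425 ≈ 15.605.

μ̂_MAP = 15.605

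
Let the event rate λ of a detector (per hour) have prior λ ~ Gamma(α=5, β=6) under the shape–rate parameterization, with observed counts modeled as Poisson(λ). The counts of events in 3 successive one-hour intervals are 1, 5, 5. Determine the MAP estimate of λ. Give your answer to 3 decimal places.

λ̂_MAP = 1.667

Σxᵢ = 1+5+5 = 11, with n = 3.
Posterior ∝ λ^4e^(−6λ) · λ^11e^(−3λ) = λ^15e^(−9λ), i.e. Gamma(shape=16, rate=9).
The mode of a Gamma(a, b) with a ≥ 1 (shape–rate) is (a−1)/b = 15/9 ≈ 1.667.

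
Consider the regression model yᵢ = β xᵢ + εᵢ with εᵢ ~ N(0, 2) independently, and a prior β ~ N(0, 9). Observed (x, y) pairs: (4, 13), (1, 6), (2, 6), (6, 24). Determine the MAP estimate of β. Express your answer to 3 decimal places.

log p(β | y) = −Σ(yᵢ − βxᵢ)²/(2·2) − β²/(2·9) + const.
Setting the derivative to zero: Σxᵢ(yᵢ − βxᵢ)/2 − β/9 = 0, so β = Σxᵢyᵢ / (Σxᵢ² + σ²/τ²).
Σxᵢyᵢ = 4·13 + 1·6 + 2·6 + 6·24 = 214; Σxᵢ² = 57; σ²/τ² = 2/9.
β̂_MAP = 214 / (57 + 2/9) = 214/(515/9) = 1926/515 ≈ 3.740.

β̂_MAP = 3.740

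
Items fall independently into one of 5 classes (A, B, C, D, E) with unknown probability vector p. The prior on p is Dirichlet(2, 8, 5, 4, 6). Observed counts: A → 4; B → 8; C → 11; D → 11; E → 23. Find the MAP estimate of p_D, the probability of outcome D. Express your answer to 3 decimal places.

The posterior is Dirichlet(αᵢ + nᵢ) = Dirichlet(6, 16, 16, 15, 29).
For a Dirichlet(a₁,…,a_K) with all aᵢ > 1, the mode has j-th component (aⱼ − 1)/(Σaᵢ − K).
Here Σaᵢ = 82 and K = 5, so p_D = (15 − 1)/(82 − 5) = 14/77 ≈ 0.182.

MAP estimate of p_D = 0.182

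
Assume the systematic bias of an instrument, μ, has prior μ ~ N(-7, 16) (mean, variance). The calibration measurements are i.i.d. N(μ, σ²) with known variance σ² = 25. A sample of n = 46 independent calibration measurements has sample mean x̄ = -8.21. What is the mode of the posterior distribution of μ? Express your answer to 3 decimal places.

μ̂_MAP = -8.170

n = 46, x̄ = -8.21.
For a Normal prior and Normal likelihood with known variance, the posterior is Normal; its mode equals its mean, the precision-weighted average.
Prior precision 1/σ₀² = 1/16 = 0.0625; data precision n/σ² = 46/25 = 1.84.
μ̂ = (0.0625·(-7) + 1.84·(-8.21)) / (0.0625 + 1.84) = (-15.5439)/1.9025 = -155439/19025 ≈ -8.170.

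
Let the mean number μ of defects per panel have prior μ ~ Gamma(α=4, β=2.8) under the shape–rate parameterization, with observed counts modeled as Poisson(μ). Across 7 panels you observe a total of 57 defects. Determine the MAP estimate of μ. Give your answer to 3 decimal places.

μ̂_MAP = 6.122

Σxᵢ = 57, n = 7.
Posterior ∝ μ^3e^(−2.8μ) · μ^57e^(−7μ) = μ^60e^(−9.8μ), i.e. Gamma(shape=61, rate=9.8).
The mode of a Gamma(a, b) with a ≥ 1 (shape–rate) is (a−1)/b = 60/9.8 ≈ 6.122.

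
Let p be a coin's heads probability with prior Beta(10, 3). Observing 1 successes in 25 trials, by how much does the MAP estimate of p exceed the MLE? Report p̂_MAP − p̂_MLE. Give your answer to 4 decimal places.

Posterior is Beta(11, 27); MAP = (11−1)/(38−2) = 10/36 ≈ 0.27778.
MLE ignores the prior: p̂_MLE = k/n = 1/25 ≈ 0.04000.
Difference = 10/36 − 1/25 = 107/450 ≈ 0.2378.

MAP − MLE = 0.2378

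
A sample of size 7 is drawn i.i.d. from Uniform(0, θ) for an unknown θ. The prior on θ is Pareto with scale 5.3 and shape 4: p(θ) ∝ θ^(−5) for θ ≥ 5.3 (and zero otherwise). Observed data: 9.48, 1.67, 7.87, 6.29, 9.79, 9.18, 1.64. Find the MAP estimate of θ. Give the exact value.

The Uniform(0, θ) likelihood is θ^(−n) for θ ≥ max(xᵢ), zero otherwise. Here max(xᵢ) = 9.79.
Posterior ∝ θ^(−5) · θ^(−7) = θ^(−12) on θ ≥ max(5.3, 9.79) = 9.79.
This density is strictly decreasing in θ, so the posterior mode lies at the lower boundary of the support.

θ̂_MAP = 9.79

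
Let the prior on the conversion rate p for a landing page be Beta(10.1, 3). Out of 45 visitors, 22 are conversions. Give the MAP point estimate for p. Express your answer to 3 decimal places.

Prior: Beta(10.1, 3).
Data: 22 successes in 45 trials. The binomial likelihood contributes p^22(1−p)^23, so the posterior is Beta(10.1+22, 3+23) = Beta(32.1, 26).
For Beta(a, b) with a, b > 1 the mode is (a−1)/(a+b−2) = 31.1/56.1 ≈ 0.554.

p̂_MAP = 0.554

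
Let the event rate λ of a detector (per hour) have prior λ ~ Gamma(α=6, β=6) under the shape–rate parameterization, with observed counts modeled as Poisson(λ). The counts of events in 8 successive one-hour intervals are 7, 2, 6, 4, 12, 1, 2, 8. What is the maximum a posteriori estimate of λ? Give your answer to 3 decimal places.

Σxᵢ = 7+2+6+4+12+1+2+8 = 42, with n = 8.
Posterior ∝ λ^5e^(−6λ) · λ^42e^(−8λ) = λ^47e^(−14λ), i.e. Gamma(shape=48, rate=14).
The mode of a Gamma(a, b) with a ≥ 1 (shape–rate) is (a−1)/b = 47/14 ≈ 3.357.

λ̂_MAP = 3.357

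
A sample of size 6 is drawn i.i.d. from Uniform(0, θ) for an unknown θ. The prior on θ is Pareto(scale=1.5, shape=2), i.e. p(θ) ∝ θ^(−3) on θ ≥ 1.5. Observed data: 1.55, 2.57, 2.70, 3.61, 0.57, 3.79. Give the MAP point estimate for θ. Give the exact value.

The Uniform(0, θ) likelihood is θ^(−n) for θ ≥ max(xᵢ), zero otherwise. Here max(xᵢ) = 3.79.
Posterior ∝ θ^(−3) · θ^(−6) = θ^(−9) on θ ≥ max(1.5, 3.79) = 3.79.
This density is strictly decreasing in θ, so the posterior mode lies at the lower boundary of the support.

θ̂_MAP = 3.79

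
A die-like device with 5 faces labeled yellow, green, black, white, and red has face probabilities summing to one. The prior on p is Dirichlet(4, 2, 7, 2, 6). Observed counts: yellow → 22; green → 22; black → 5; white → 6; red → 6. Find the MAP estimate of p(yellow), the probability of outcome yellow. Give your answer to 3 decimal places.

MAP estimate of p(yellow) = 0.325

The posterior is Dirichlet(αᵢ + nᵢ) = Dirichlet(26, 24, 12, 8, 12).
For a Dirichlet(a₁,…,a_K) with all aᵢ > 1, the mode has j-th component (aⱼ − 1)/(Σaᵢ − K).
Here Σaᵢ = 82 and K = 5, so p(yellow) = (26 − 1)/(82 − 5) = 25/77 ≈ 0.325.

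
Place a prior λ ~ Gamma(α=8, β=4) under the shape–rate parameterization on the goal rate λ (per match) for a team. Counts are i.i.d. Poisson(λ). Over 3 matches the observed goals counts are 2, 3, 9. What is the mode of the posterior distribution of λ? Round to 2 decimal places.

Σxᵢ = 2+3+9 = 14, with n = 3.
Posterior ∝ λ^7e^(−4λ) · λ^14e^(−3λ) = λ^21e^(−7λ), i.e. Gamma(shape=22, rate=7).
The mode of a Gamma(a, b) with a ≥ 1 (shape–rate) is (a−1)/b = 21/7 ≈ 3.00.

λ̂_MAP = 3.00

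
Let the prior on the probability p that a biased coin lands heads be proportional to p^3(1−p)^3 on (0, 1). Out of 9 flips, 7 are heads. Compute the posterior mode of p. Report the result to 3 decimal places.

p̂_MAP = 0.667

The prior density ∝ p^3(1−p)^3 is the kernel of Beta(4, 4).
Data: 7 successes in 9 trials. The binomial likelihood contributes p^7(1−p)^2, so the posterior is Beta(4+7, 4+2) = Beta(11, 6).
For Beta(a, b) with a, b > 1 the mode is (a−1)/(a+b−2) = 10/15 ≈ 0.667.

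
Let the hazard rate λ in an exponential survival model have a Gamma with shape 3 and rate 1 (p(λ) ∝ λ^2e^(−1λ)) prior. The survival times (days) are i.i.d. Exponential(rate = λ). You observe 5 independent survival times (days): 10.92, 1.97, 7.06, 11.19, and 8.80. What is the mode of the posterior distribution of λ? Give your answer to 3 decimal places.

λ̂_MAP = 0.171

The Exponential(rate=λ) likelihood is ∝ λ^n e^(−λΣtᵢ). Here n = 5 and Σtᵢ = 10.92 + 1.97 + 7.06 + 11.19 + 8.80 = 39.94.
Posterior ∝ λ^2e^(−1λ) · λ^5e^(−39.94λ) = λ^7e^(−40.94λ), i.e. Gamma(8, 40.94).
Mode = (a−1)/b = 7/40.94 ≈ 0.171.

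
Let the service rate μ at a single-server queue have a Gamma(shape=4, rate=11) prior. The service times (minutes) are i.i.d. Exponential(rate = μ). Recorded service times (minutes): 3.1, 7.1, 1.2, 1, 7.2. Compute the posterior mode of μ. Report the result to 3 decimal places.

The Exponential(rate=μ) likelihood is ∝ μ^n e^(−μΣtᵢ). Here n = 5 and Σtᵢ = 3.1 + 7.1 + 1.2 + 1 + 7.2 = 19.6.
Posterior ∝ μ^3e^(−11μ) · μ^5e^(−19.6μ) = μ^8e^(−30.6μ), i.e. Gamma(9, 30.6).
Mode = (a−1)/b = 8/30.6 ≈ 0.261.

μ̂_MAP = 0.261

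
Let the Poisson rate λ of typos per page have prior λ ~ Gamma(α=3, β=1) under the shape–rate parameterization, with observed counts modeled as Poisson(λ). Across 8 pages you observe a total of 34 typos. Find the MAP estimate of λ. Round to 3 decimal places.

Σxᵢ = 34, n = 8.
Posterior ∝ λ^2e^(−1λ) · λ^34e^(−8λ) = λ^36e^(−9λ), i.e. Gamma(shape=37, rate=9).
The mode of a Gamma(a, b) with a ≥ 1 (shape–rate) is (a−1)/b = 36/9 ≈ 4.000.

λ̂_MAP = 4.000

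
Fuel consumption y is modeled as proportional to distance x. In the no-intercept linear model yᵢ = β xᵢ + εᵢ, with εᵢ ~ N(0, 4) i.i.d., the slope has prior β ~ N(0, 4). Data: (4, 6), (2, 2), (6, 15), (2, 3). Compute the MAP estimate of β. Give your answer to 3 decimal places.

log p(β | y) = −Σ(yᵢ − βxᵢ)²/(2·4) − β²/(2·4) + const.
Setting the derivative to zero: Σxᵢ(yᵢ − βxᵢ)/4 − β/4 = 0, so β = Σxᵢyᵢ / (Σxᵢ² + σ²/τ²).
Σxᵢyᵢ = 4·6 + 2·2 + 6·15 + 2·3 = 124; Σxᵢ² = 60; σ²/τ² = 1.
β̂_MAP = 124 / (60 + 1) = 124/61 ≈ 2.033.

β̂_MAP = 2.033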